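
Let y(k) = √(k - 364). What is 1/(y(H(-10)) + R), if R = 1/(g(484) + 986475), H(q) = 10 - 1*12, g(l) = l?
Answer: 986959/356516232771247 - 974088067681*I*√366/356516232771247 ≈ 2.7683e-9 - 0.052271*I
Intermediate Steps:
H(q) = -2 (H(q) = 10 - 12 = -2)
R = 1/986959 (R = 1/(484 + 986475) = 1/986959 ≈ 1.0132e-6)
y(k) = √(-364 + k)
1/(y(H(-10)) + R) = 1/(√(-364 - 2) + 1/986959) = 1/(√(-366) + 1/986959) = 1/(I*√366 + 1/986959) = 1/(1/986959 + I*√366)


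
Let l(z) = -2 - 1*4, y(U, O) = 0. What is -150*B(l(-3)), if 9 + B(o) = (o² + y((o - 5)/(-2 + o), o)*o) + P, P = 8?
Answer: -5250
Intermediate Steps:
l(z) = -6 (l(z) = -2 - 4 = -6)
B(o) = -1 + o² (B(o) = -9 + ((o² + 0*o) + 8) = -9 + ((o² + 0) + 8) = -9 + (o² + 8) = -9 + (8 + o²) = -1 + o²)
-150*B(l(-3)) = -150*(-1 + (-6)²) = -150*(-1 + 36) = -150*35 = -5250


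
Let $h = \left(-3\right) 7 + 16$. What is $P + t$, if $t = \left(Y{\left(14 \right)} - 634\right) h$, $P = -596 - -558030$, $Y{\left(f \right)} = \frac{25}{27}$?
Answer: $\frac{15136183}{27} \approx 5.606 \cdot 10^{5}$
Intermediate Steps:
$Y{\left(f \right)} = \frac{25}{27}$ ($Y{\left(f \right)} = 25 \cdot \frac{1}{27} = \frac{25}{27}$)
$h = -5$ ($h = -21 + 16 = -5$)
$P = 557434$ ($P = -596 + 558030 = 557434$)
$t = \frac{85465}{27}$ ($t = \left(\frac{25}{27} - 634\right) \left(-5\right) = \left(- \frac{17093}{27}\right) \left(-5\right) = \frac{85465}{27} \approx 3165.4$)
$P + t = 557434 + \frac{85465}{27} = \frac{15136183}{27}$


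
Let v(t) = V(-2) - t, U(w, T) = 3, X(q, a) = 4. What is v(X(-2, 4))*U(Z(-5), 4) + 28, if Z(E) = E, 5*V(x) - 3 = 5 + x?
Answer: 98/5 ≈ 19.600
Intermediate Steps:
V(x) = 8/5 + x/5 (V(x) = 3/5 + (5 + x)/5 = 3/5 + (1 + x/5) = 8/5 + x/5)
v(t) = 6/5 - t (v(t) = (8/5 + (1/5)*(-2)) - t = (8/5 - 2/5) - t = 6/5 - t)
v(X(-2, 4))*U(Z(-5), 4) + 28 = (6/5 - 1*4)*3 + 28 = (6/5 - 4)*3 + 28 = -14/5*3 + 28 = -42/5 + 28 = 98/5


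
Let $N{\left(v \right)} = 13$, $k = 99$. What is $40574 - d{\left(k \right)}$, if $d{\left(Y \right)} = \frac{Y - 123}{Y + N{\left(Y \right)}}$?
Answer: $\frac{568039}{14} \approx 40574.0$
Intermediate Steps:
$d{\left(Y \right)} = \frac{-123 + Y}{13 + Y}$ ($d{\left(Y \right)} = \frac{Y - 123}{Y + 13} = \frac{-123 + Y}{13 + Y}$)
$40574 - d{\left(k \right)} = 40574 - \frac{-123 + 99}{13 + 99} = 40574 - \frac{1}{112} \left(-24\right) = 40574 - - \frac{3}{14} = 40574 + \frac{3}{14} = \frac{568039}{14}$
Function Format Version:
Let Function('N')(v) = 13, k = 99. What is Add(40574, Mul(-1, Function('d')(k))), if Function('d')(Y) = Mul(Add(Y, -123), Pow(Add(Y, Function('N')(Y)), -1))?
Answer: Rational(568039, 14) ≈ 40574.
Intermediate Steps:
Function('d')(Y) = Mul(Pow(Add(13, Y), -1), Add(-123, Y)) (Function('d')(Y) = Mul(Add(Y, -123), Pow(Add(Y, 13), -1)) = Mul(Add(-123, Y), Pow(Add(13, Y), -1)) = Mul(Pow(Add(13, Y), -1), Add(-123, Y)))
Add(40574, Mul(-1, Function('d')(k))) = Add(40574, Mul(-1, Mul(Pow(Add(13, 99), -1), Add(-123, 99)))) = Add(40574, Mul(-1, Mul(Pow(112, -1), -24))) = Add(40574, Mul(-1, Mul(Rational(1, 112), -24))) = Add(40574, Mul(-1, Rational(-3, 14))) = Add(40574, Rational(3, 14)) = Rational(568039, 14)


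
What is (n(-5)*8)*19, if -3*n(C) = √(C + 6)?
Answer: -152/3 ≈ -50.667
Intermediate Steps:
n(C) = -√(6 + C)/3 (n(C) = -√(C + 6)/3 = -√(6 + C)/3)
(n(-5)*8)*19 = (-√(6 - 5)/3*8)*19 = (-√1/3*8)*19 = (-⅓*1*8)*19 = -⅓*8*19 = -8/3*19 = -152/3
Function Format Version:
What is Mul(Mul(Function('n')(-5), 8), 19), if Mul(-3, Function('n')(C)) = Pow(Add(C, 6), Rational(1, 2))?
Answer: Rational(-152, 3) ≈ -50.667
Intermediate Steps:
Function('n')(C) = Mul(Rational(-1, 3), Pow(Add(6, C), Rational(1, 2))) (Function('n')(C) = Mul(Rational(-1, 3), Pow(Add(C, 6), Rational(1, 2))) = Mul(Rational(-1, 3), Pow(Add(6, C), Rational(1, 2))))
Mul(Mul(Function('n')(-5), 8), 19) = Mul(Mul(Mul(Rational(-1, 3), Pow(Add(6, -5), Rational(1, 2))), 8), 19) = Mul(Mul(Mul(Rational(-1, 3), Pow(1, Rational(1, 2))), 8), 19) = Mul(Mul(Mul(Rational(-1, 3), 1), 8), 19) = Mul(Mul(Rational(-1, 3), 8), 19) = Mul(Rational(-8, 3), 19) = Rational(-152, 3)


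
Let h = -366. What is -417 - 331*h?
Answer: 120729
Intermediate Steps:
-417 - 331*h = -417 - 331*(-366) = -417 + 121146 = 120729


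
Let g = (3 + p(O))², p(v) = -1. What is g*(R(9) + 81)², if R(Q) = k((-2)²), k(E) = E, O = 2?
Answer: 28900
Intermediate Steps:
R(Q) = 4 (R(Q) = (-2)² = 4)
g = 4 (g = (3 - 1)² = 2² = 4)
g*(R(9) + 81)² = 4*(4 + 81)² = 4*85² = 4*7225 = 28900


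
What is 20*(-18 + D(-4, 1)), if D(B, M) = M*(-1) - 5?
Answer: -480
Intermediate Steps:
D(B, M) = -5 - M (D(B, M) = -M - 5 = -5 - M)
20*(-18 + D(-4, 1)) = 20*(-18 + (-5 - 1*1)) = 20*(-18 + (-5 - 1)) = 20*(-18 - 6) = 20*(-24) = -480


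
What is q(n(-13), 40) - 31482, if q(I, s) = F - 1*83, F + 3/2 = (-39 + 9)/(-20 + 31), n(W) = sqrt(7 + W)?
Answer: -694523/22 ≈ -31569.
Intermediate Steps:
F = -93/22 (F = -3/2 + (-39 + 9)/(-20 + 31) = -3/2 - 30/11 = -93/22 ≈ -4.2273)
q(I, s) = -1919/22 (q(I, s) = -93/22 - 1*83 = -93/22 - 83 = -1919/22)
q(n(-13), 40) - 31482 = -1919/22 - 31482 = -694523/22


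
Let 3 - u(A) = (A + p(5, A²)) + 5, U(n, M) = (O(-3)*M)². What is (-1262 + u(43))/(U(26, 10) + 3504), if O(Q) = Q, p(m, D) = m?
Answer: -328/1101 ≈ -0.29791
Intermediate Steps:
U(n, M) = 9*M² (U(n, M) = (-3*M)² = 9*M²)
u(A) = -7 - A (u(A) = 3 - ((A + 5) + 5) = 3 - ((5 + A) + 5) = 3 - (10 + A) = 3 + (-10 - A) = -7 - A)
(-1262 + u(43))/(U(26, 10) + 3504) = (-1262 + (-7 - 1*43))/(9*10² + 3504) = (-1262 + (-7 - 43))/(9*100 + 3504) = (-1262 - 50)/(900 + 3504) = -1312/4404 = -1312*1/4404 = -328/1101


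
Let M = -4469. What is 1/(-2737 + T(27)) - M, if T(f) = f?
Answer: 12110989/2710 ≈ 4469.0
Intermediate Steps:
1/(-2737 + T(27)) - M = 1/(-2737 + 27) - 1*(-4469) = 1/(-2710) + 4469 = -1/2710 + 4469 = 12110989/2710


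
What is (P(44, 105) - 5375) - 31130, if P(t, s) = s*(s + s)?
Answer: -14455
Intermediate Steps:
P(t, s) = 2*s² (P(t, s) = s*(2*s) = 2*s²)
(P(44, 105) - 5375) - 31130 = (2*105² - 5375) - 31130 = (2*11025 - 5375) - 31130 = (22050 - 5375) - 31130 = 16675 - 31130 = -14455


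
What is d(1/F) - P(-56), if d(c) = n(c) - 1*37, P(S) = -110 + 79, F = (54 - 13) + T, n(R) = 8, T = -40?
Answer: 2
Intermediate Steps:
F = 1 (F = (54 - 13) - 40 = 41 - 40 = 1)
P(S) = -31
d(c) = -29 (d(c) = 8 - 1*37 = 8 - 37 = -29)
d(1/F) - P(-56) = -29 - 1*(-31) = -29 + 31 = 2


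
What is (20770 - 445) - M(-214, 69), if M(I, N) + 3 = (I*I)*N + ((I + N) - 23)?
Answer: -3139428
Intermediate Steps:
M(I, N) = -26 + I + N + N*I**2 (M(I, N) = -3 + ((I*I)*N + ((I + N) - 23)) = -3 + (I**2*N + (-23 + I + N)) = -3 + (N*I**2 + (-23 + I + N)) = -3 + (-23 + I + N + N*I**2) = -26 + I + N + N*I**2)
(20770 - 445) - M(-214, 69) = (20770 - 445) - (-26 - 214 + 69 + 69*(-214)**2) = 20325 - (-26 - 214 + 69 + 69*45796) = 20325 - (-26 - 214 + 69 + 3159924) = 20325 - 1*3159753 = 20325 - 3159753 = -3139428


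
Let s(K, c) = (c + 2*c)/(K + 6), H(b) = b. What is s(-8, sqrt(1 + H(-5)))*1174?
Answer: -3522*I ≈ -3522.0*I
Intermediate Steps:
s(K, c) = 3*c/(6 + K) (s(K, c) = (3*c)/(6 + K) = 3*c/(6 + K))
s(-8, sqrt(1 + H(-5)))*1174 = (3*sqrt(1 - 5)/(6 - 8))*1174 = (3*sqrt(-4)/(-2))*1174 = (3*(2*I)*(-1/2))*1174 = -3*I*1174 = -3522*I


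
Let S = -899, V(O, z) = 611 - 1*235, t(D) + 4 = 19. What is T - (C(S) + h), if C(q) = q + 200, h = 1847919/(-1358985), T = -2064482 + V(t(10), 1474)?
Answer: -934712437992/452995 ≈ -2.0634e+6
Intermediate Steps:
t(D) = 15 (t(D) = -4 + 19 = 15)
V(O, z) = 376 (V(O, z) = 611 - 235 = 376)
T = -2064106 (T = -2064482 + 376 = -2064106)
h = -615973/452995 (h = 1847919*(-1/1358985) = -615973/452995 ≈ -1.3598)
C(q) = 200 + q
T - (C(S) + h) = -2064106 - ((200 - 899) - 615973/452995) = -2064106 - (-699 - 615973/452995) = -2064106 - 1*(-317259478/452995) = -2064106 + 317259478/452995 = -934712437992/452995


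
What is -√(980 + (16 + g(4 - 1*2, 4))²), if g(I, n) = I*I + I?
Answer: -2*√366 ≈ -38.262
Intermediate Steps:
g(I, n) = I + I² (g(I, n) = I² + I = I + I²)
-√(980 + (16 + g(4 - 1*2, 4))²) = -√(980 + (16 + (4 - 1*2)*(1 + (4 - 1*2)))²) = -√(980 + (16 + (4 - 2)*(1 + (4 - 2)))²) = -√(980 + (16 + 2*(1 + 2))²) = -√(980 + (16 + 2*3)²) = -√(980 + (16 + 6)²) = -√(980 + 22²) = -√(980 + 484) = -√1464 = -2*√366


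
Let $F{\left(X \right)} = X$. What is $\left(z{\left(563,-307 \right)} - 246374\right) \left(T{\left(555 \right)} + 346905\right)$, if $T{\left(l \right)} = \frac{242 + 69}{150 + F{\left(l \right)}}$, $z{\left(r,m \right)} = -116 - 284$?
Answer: $- \frac{20117702182688}{235} \approx -8.5607 \cdot 10^{10}$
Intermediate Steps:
$z{\left(r,m \right)} = -400$
$T{\left(l \right)} = \frac{311}{150 + l}$ ($T{\left(l \right)} = \frac{242 + 69}{150 + l} = \frac{311}{150 + l}$)
$\left(z{\left(563,-307 \right)} - 246374\right) \left(T{\left(555 \right)} + 346905\right) = \left(-400 - 246374\right) \left(\frac{311}{150 + 555} + 346905\right) = - 246774 \left(\frac{311}{705} + 346905\right) = \left(-246774\right) \frac{244568336}{705} = - \frac{20117702182688}{235}$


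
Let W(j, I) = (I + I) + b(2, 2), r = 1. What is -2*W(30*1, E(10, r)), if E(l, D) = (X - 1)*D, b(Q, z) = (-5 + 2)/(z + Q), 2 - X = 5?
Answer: 35/2 ≈ 17.500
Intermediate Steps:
X = -3 (X = 2 - 1*5 = 2 - 5 = -3)
b(Q, z) = -3/(Q + z)
E(l, D) = -4*D (E(l, D) = (-3 - 1)*D = -4*D)
W(j, I) = -¾ + 2*I (W(j, I) = (I + I) - 3/(2 + 2) = 2*I - 3/4 = 2*I - 3*¼ = 2*I - ¾ = -¾ + 2*I)
-2*W(30*1, E(10, r)) = -2*(-¾ + 2*(-4*1)) = -2*(-¾ + 2*(-4)) = -2*(-¾ - 8) = -2*(-35/4) = 35/2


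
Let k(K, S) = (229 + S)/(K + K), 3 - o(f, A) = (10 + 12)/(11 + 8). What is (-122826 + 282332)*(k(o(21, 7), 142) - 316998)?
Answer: -252735103669/5 ≈ -5.0547e+10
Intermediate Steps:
o(f, A) = 35/19 (o(f, A) = 3 - (10 + 12)/(11 + 8) = 3 - 22/19 = 35/19)
k(K, S) = (229 + S)/(2*K) (k(K, S) = (229 + S)/((2*K)) = (229 + S)*(1/(2*K)) = (229 + S)/(2*K))
(-122826 + 282332)*(k(o(21, 7), 142) - 316998) = (-122826 + 282332)*((229 + 142)/(2*(35/19)) - 316998) = 159506*((½)*(19/35)*371 - 316998) = 159506*(1007/10 - 316998) = 159506*(-3168973/10) = -252735103669/5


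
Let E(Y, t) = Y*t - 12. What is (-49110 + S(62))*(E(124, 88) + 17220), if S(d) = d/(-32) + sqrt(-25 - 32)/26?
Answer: -2762055365/2 + 14060*I*sqrt(57)/13 ≈ -1.381e+9 + 8165.4*I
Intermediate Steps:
E(Y, t) = -12 + Y*t
S(d) = -d/32 + I*sqrt(57)/26 (S(d) = d*(-1/32) + sqrt(-57)*(1/26) = -d/32 + (I*sqrt(57))*(1/26) = -d/32 + I*sqrt(57)/26)
(-49110 + S(62))*(E(124, 88) + 17220) = (-49110 + (-1/32*62 + I*sqrt(57)/26))*((-12 + 124*88) + 17220) = (-49110 + (-31/16 + I*sqrt(57)/26))*((-12 + 10912) + 17220) = (-785791/16 + I*sqrt(57)/26)*(10900 + 17220) = (-785791/16 + I*sqrt(57)/26)*28120 = -2762055365/2 + 14060*I*sqrt(57)/13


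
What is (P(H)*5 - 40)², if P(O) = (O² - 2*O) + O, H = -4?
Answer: 3600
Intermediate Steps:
P(O) = O² - O
(P(H)*5 - 40)² = (-4*(-1 - 4)*5 - 40)² = (-4*(-5)*5 - 40)² = (20*5 - 40)² = (100 - 40)² = 60² = 3600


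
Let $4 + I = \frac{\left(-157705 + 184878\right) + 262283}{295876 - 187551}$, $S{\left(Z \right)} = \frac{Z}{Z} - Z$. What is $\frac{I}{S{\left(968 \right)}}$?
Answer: $\frac{143844}{104750275} \approx 0.0013732$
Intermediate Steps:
$S{\left(Z \right)} = 1 - Z$
$I = - \frac{143844}{108325}$ ($I = -4 + \frac{\left(-157705 + 184878\right) + 262283}{295876 - 187551} = -4 + \frac{27173 + 262283}{108325} = -4 + 289456 \cdot \frac{1}{108325} = -4 + \frac{289456}{108325} = - \frac{143844}{108325} \approx -1.3279$)
$\frac{I}{S{\left(968 \right)}} = - \frac{143844}{108325 \left(1 - 968\right)} = - \frac{143844}{108325 \left(-967\right)} = \left(- \frac{143844}{108325}\right) \left(- \frac{1}{967}\right) = \frac{143844}{104750275}$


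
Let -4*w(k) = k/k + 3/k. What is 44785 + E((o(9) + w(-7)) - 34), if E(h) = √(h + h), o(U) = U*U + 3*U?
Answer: 44785 + √7238/7 ≈ 44797.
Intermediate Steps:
w(k) = -¼ - 3/(4*k) (w(k) = -(k/k + 3/k)/4 = -(1 + 3/k)/4 = -¼ - 3/(4*k))
o(U) = U² + 3*U
E(h) = √2*√h (E(h) = √(2*h) = √2*√h)
44785 + E((o(9) + w(-7)) - 34) = 44785 + √2*√((9*(3 + 9) + (¼)*(-3 - 1*(-7))/(-7)) - 34) = 44785 + √2*√((9*12 + (¼)*(-⅐)*(-3 + 7)) - 34) = 44785 + √2*√((108 + (¼)*(-⅐)*4) - 34) = 44785 + √2*√((108 - ⅐) - 34) = 44785 + √2*√(755/7 - 34) = 44785 + √2*√(517/7) = 44785 + √2*(√3619/7) = 44785 + √7238/7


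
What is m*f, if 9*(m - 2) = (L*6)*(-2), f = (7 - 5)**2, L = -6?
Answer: 40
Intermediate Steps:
f = 4 (f = 2**2 = 4)
m = 10 (m = 2 + (-6*6*(-2))/9 = 2 + (-36*(-2))/9 = 2 + (1/9)*72 = 2 + 8 = 10)
m*f = 10*4 = 40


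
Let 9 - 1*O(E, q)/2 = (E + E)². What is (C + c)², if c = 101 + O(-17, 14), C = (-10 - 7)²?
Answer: 3625216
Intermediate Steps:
O(E, q) = 18 - 8*E² (O(E, q) = 18 - 2*(E + E)² = 18 - 2*4*E² = 18 - 8*E²)
C = 289 (C = (-17)² = 289)
c = -2193 (c = 101 + (18 - 8*(-17)²) = 101 + (18 - 8*289) = 101 + (18 - 2312) = 101 - 2294 = -2193)
(C + c)² = (289 - 2193)² = (-1904)² = 3625216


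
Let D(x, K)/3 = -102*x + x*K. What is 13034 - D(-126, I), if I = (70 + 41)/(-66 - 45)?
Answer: -25900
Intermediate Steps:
I = -1 (I = 111/(-111) = 111*(-1/111) = -1)
D(x, K) = -306*x + 3*K*x (D(x, K) = 3*(-102*x + x*K) = 3*(-102*x + K*x) = -306*x + 3*K*x)
13034 - D(-126, I) = 13034 - 3*(-126)*(-102 - 1) = 13034 - 3*(-126)*(-103) = 13034 - 1*38934 = 13034 - 38934 = -25900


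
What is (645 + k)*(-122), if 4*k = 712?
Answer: -100406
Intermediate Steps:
k = 178 (k = (1/4)*712 = 178)
(645 + k)*(-122) = (645 + 178)*(-122) = 823*(-122) = -100406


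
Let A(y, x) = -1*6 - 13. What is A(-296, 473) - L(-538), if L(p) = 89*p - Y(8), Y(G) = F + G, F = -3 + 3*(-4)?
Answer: 47856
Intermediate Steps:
A(y, x) = -19 (A(y, x) = -6 - 13 = -19)
F = -15 (F = -3 - 12 = -15)
Y(G) = -15 + G
L(p) = 7 + 89*p (L(p) = 89*p - (-15 + 8) = 89*p - 1*(-7) = 89*p + 7 = 7 + 89*p)
A(-296, 473) - L(-538) = -19 - (7 + 89*(-538)) = -19 - (7 - 47882) = -19 - 1*(-47875) = -19 + 47875 = 47856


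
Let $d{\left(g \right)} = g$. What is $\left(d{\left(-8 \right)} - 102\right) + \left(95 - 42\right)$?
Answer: $-57$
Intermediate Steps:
$\left(d{\left(-8 \right)} - 102\right) + \left(95 - 42\right) = \left(-8 - 102\right) + \left(95 - 42\right) = -110 + 53 = -57$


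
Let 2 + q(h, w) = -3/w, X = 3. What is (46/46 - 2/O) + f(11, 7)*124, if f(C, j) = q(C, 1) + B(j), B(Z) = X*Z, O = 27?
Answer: 53593/27 ≈ 1984.9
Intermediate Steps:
B(Z) = 3*Z
q(h, w) = -2 - 3/w
f(C, j) = -5 + 3*j (f(C, j) = (-2 - 3/1) + 3*j = (-2 - 3*1) + 3*j = (-2 - 3) + 3*j = -5 + 3*j)
(46/46 - 2/O) + f(11, 7)*124 = (46/46 - 2/27) + (-5 + 3*7)*124 = (46*(1/46) - 2*1/27) + (-5 + 21)*124 = (1 - 2/27) + 16*124 = 25/27 + 1984 = 53593/27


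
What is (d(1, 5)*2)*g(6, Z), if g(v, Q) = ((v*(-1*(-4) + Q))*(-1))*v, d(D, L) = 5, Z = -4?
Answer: 0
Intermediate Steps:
g(v, Q) = -v²*(4 + Q) (g(v, Q) = ((v*(4 + Q))*(-1))*v = (-v*(4 + Q))*v = -v²*(4 + Q))
(d(1, 5)*2)*g(6, Z) = (5*2)*(6²*(-4 - 1*(-4))) = 10*(36*(-4 + 4)) = 10*(36*0) = 10*0 = 0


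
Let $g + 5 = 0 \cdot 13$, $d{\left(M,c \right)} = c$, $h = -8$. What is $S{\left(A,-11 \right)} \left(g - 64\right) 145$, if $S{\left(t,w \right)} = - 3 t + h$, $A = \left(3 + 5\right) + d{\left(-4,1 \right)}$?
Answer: $350175$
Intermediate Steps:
$A = 9$ ($A = \left(3 + 5\right) + 1 = 8 + 1 = 9$)
$S{\left(t,w \right)} = -8 - 3 t$ ($S{\left(t,w \right)} = - 3 t - 8 = -8 - 3 t$)
$g = -5$ ($g = -5 + 0 \cdot 13 = -5 + 0 = -5$)
$S{\left(A,-11 \right)} \left(g - 64\right) 145 = \left(-8 - 27\right) \left(-5 - 64\right) 145 = \left(-35\right) \left(-69\right) 145 = 2415 \cdot 145 = 350175$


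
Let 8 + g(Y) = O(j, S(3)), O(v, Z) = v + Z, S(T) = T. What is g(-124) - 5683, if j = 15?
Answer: -5673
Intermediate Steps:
O(v, Z) = Z + v
g(Y) = 10 (g(Y) = -8 + (3 + 15) = -8 + 18 = 10)
g(-124) - 5683 = 10 - 5683 = -5673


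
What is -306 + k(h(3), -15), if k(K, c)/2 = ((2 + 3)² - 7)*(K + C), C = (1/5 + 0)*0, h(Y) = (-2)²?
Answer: -162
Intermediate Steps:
h(Y) = 4
C = 0 (C = (⅕ + 0)*0 = (⅕)*0 = 0)
k(K, c) = 36*K (k(K, c) = 2*(((2 + 3)² - 7)*(K + 0)) = 2*((5² - 7)*K) = 2*((25 - 7)*K) = 2*(18*K) = 36*K)
-306 + k(h(3), -15) = -306 + 36*4 = -306 + 144 = -162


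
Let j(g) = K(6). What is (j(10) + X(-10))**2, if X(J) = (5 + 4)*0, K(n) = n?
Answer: 36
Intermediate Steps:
X(J) = 0 (X(J) = 9*0 = 0)
j(g) = 6
(j(10) + X(-10))**2 = (6 + 0)**2 = 6**2 = 36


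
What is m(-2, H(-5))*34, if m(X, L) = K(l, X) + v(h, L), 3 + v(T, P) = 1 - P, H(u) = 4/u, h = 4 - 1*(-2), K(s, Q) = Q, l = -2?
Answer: -544/5 ≈ -108.80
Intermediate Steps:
h = 6 (h = 4 + 2 = 6)
v(T, P) = -2 - P (v(T, P) = -3 + (1 - P) = -2 - P)
m(X, L) = -2 + X - L (m(X, L) = X + (-2 - L) = -2 + X - L)
m(-2, H(-5))*34 = (-2 - 2 - 4/(-5))*34 = (-2 - 2 - 4*(-1)/5)*34 = (-2 - 2 - 1*(-⅘))*34 = (-2 - 2 + ⅘)*34 = -16/5*34 = -544/5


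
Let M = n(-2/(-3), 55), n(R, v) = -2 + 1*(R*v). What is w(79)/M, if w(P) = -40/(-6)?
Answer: 5/26 ≈ 0.19231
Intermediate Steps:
w(P) = 20/3 (w(P) = -40*(-1/6) = 20/3)
n(R, v) = -2 + R*v
M = 104/3 (M = -2 - 2/(-3)*55 = -2 - 2*(-1)/3*55 = -2 - 1*(-2/3)*55 = -2 + (2/3)*55 = -2 + 110/3 = 104/3 ≈ 34.667)
w(79)/M = 20/(3*(104/3)) = (20/3)*(3/104) = 5/26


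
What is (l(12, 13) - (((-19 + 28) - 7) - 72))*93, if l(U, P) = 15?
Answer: 7905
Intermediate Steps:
(l(12, 13) - (((-19 + 28) - 7) - 72))*93 = (15 - (((-19 + 28) - 7) - 72))*93 = (15 - ((9 - 7) - 72))*93 = (15 - (2 - 72))*93 = (15 - 1*(-70))*93 = (15 + 70)*93 = 85*93 = 7905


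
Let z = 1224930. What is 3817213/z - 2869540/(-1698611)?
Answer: 9998945623343/2080679572230 ≈ 4.8056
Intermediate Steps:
3817213/z - 2869540/(-1698611) = 3817213/1224930 - 2869540/(-1698611) = 3817213*(1/1224930) - 2869540*(-1/1698611) = 3817213/1224930 + 2869540/1698611 = 9998945623343/2080679572230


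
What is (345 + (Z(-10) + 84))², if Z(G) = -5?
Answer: 179776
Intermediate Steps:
(345 + (Z(-10) + 84))² = (345 + (-5 + 84))² = (345 + 79)² = 424² = 179776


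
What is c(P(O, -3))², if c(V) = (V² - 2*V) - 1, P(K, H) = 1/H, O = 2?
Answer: 4/81 ≈ 0.049383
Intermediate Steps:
c(V) = -1 + V² - 2*V
c(P(O, -3))² = (-1 + (1/(-3))² - 2/(-3))² = (-1 + (-⅓)² - 2*(-⅓))² = (-1 + ⅑ + ⅔)² = (-2/9)² = 4/81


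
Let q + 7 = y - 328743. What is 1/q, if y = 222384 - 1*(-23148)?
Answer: -1/83218 ≈ -1.2017e-5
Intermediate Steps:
y = 245532 (y = 222384 + 23148 = 245532)
q = -83218 (q = -7 + (245532 - 328743) = -7 - 83211 = -83218)
1/q = 1/(-83218) = -1/83218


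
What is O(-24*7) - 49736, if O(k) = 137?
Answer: -49599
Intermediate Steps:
O(-24*7) - 49736 = 137 - 49736 = -49599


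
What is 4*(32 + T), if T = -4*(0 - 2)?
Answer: 160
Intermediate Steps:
T = 8 (T = -4*(-2) = 8)
4*(32 + T) = 4*(32 + 8) = 4*40 = 160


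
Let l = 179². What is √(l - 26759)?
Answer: √5282 ≈ 72.677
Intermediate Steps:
l = 32041
√(l - 26759) = √(32041 - 26759) = √5282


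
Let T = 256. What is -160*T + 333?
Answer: -40627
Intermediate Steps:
-160*T + 333 = -160*256 + 333 = -40960 + 333 = -40627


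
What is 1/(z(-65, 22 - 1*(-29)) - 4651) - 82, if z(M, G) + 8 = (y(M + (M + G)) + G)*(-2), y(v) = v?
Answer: -377447/4603 ≈ -82.000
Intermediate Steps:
z(M, G) = -8 - 4*G - 4*M (z(M, G) = -8 + ((M + (M + G)) + G)*(-2) = -8 + ((M + (G + M)) + G)*(-2) = -8 + ((G + 2*M) + G)*(-2) = -8 + (2*G + 2*M)*(-2) = -8 + (-4*G - 4*M) = -8 - 4*G - 4*M)
1/(z(-65, 22 - 1*(-29)) - 4651) - 82 = 1/((-8 - 4*(22 - 1*(-29)) - 4*(-65)) - 4651) - 82 = 1/((-8 - 4*(22 + 29) + 260) - 4651) - 82 = 1/((-8 - 4*51 + 260) - 4651) - 82 = 1/((-8 - 204 + 260) - 4651) - 82 = 1/(48 - 4651) - 82 = 1/(-4603) - 82 = -1/4603 - 82 = -377447/4603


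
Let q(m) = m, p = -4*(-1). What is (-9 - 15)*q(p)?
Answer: -96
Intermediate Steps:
p = 4
(-9 - 15)*q(p) = (-9 - 15)*4 = -24*4 = -96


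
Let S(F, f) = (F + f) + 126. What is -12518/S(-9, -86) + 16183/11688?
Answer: -145808711/362328 ≈ -402.42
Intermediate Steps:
S(F, f) = 126 + F + f
-12518/S(-9, -86) + 16183/11688 = -12518/(126 - 9 - 86) + 16183/11688 = -12518/31 + 16183*(1/11688) = -12518*1/31 + 16183/11688 = -12518/31 + 16183/11688 = -145808711/362328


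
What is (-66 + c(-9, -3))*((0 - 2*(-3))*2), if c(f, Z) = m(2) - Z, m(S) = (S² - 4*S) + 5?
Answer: -744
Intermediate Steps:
m(S) = 5 + S² - 4*S
c(f, Z) = 1 - Z (c(f, Z) = (5 + 2² - 4*2) - Z = (5 + 4 - 8) - Z = 1 - Z)
(-66 + c(-9, -3))*((0 - 2*(-3))*2) = (-66 + (1 - 1*(-3)))*((0 - 2*(-3))*2) = (-66 + (1 + 3))*((0 + 6)*2) = (-66 + 4)*(6*2) = -62*12 = -744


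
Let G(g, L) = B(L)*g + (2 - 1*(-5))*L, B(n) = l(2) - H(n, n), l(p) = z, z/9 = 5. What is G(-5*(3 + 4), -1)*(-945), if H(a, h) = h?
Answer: 1528065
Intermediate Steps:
z = 45 (z = 9*5 = 45)
l(p) = 45
B(n) = 45 - n
G(g, L) = 7*L + g*(45 - L) (G(g, L) = (45 - L)*g + (2 - 1*(-5))*L = g*(45 - L) + (2 + 5)*L = g*(45 - L) + 7*L = 7*L + g*(45 - L))
G(-5*(3 + 4), -1)*(-945) = (7*(-1) - (-5*(3 + 4))*(-45 - 1))*(-945) = (-7 - 1*(-5*7)*(-46))*(-945) = (-7 - 1*(-35)*(-46))*(-945) = (-7 - 1610)*(-945) = -1617*(-945) = 1528065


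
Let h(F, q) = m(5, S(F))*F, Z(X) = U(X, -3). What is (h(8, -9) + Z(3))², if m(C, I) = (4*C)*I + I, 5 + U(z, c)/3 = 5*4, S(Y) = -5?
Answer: 632025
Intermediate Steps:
U(z, c) = 45 (U(z, c) = -15 + 3*(5*4) = -15 + 3*20 = -15 + 60 = 45)
m(C, I) = I + 4*C*I (m(C, I) = 4*C*I + I = I + 4*C*I)
Z(X) = 45
h(F, q) = -105*F (h(F, q) = (-5*(1 + 4*5))*F = (-5*(1 + 20))*F = (-5*21)*F = -105*F)
(h(8, -9) + Z(3))² = (-105*8 + 45)² = (-840 + 45)² = (-795)² = 632025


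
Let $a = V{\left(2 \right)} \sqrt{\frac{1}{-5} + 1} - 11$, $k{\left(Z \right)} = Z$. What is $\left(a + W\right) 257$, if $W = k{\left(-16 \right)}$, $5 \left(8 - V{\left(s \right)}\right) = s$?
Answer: $-6939 + \frac{19532 \sqrt{5}}{25} \approx -5192.0$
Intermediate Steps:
$V{\left(s \right)} = 8 - \frac{s}{5}$
$W = -16$
$a = -11 + \frac{76 \sqrt{5}}{25}$ ($a = \left(8 - \frac{2}{5}\right) \sqrt{\frac{1}{-5} + 1} - 11 = \left(8 - \frac{2}{5}\right) \sqrt{- \frac{1}{5} + 1} - 11 = \frac{38 \sqrt{\frac{4}{5}}}{5} - 11 = \frac{38 \frac{2 \sqrt{5}}{5}}{5} - 11 = \frac{76 \sqrt{5}}{25} - 11 = -11 + \frac{76 \sqrt{5}}{25} \approx -4.2024$)
$\left(a + W\right) 257 = \left(\left(-11 + \frac{76 \sqrt{5}}{25}\right) - 16\right) 257 = \left(-27 + \frac{76 \sqrt{5}}{25}\right) 257 = -6939 + \frac{19532 \sqrt{5}}{25}$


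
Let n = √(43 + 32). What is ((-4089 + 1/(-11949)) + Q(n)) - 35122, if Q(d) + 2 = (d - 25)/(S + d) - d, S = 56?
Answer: -1434267963193/36575889 - 14900*√3/3061 ≈ -39222.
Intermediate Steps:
n = 5*√3 (n = √75 = 5*√3 ≈ 8.6602)
Q(d) = -2 - d + (-25 + d)/(56 + d) (Q(d) = -2 + ((d - 25)/(56 + d) - d) = -2 + ((-25 + d)/(56 + d) - d) = -2 + (-d + (-25 + d)/(56 + d)) = -2 - d + (-25 + d)/(56 + d))
((-4089 + 1/(-11949)) + Q(n)) - 35122 = ((-4089 + 1/(-11949)) + (-137 - (5*√3)² - 285*√3)/(56 + 5*√3)) - 35122 = ((-4089 - 1/11949) + (-137 - 1*75 - 285*√3)/(56 + 5*√3)) - 35122 = (-48859462/11949 + (-137 - 75 - 285*√3)/(56 + 5*√3)) - 35122 = (-48859462/11949 + (-212 - 285*√3)/(56 + 5*√3)) - 35122 = -468532240/11949 + (-212 - 285*√3)/(56 + 5*√3)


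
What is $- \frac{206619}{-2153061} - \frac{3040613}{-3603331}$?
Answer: $\frac{127914770426}{136108621863} \approx 0.9398$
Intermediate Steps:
$- \frac{206619}{-2153061} - \frac{3040613}{-3603331} = \left(-206619\right) \left(- \frac{1}{2153061}\right) - - \frac{3040613}{3603331} = \frac{68873}{717687} + \frac{3040613}{3603331} = \frac{127914770426}{136108621863}$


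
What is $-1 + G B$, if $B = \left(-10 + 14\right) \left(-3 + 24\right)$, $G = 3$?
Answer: $251$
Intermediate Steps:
$B = 84$ ($B = 4 \cdot 21 = 84$)
$-1 + G B = -1 + 3 \cdot 84 = -1 + 252 = 251$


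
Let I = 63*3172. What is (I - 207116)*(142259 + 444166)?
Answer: -4269174000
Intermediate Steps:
I = 199836
(I - 207116)*(142259 + 444166) = (199836 - 207116)*(142259 + 444166) = -7280*586425 = -4269174000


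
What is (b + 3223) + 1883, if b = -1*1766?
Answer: 3340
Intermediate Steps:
b = -1766
(b + 3223) + 1883 = (-1766 + 3223) + 1883 = 1457 + 1883 = 3340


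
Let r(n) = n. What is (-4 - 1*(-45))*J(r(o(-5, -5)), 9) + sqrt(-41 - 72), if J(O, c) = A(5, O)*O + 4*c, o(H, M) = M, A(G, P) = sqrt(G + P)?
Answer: 1476 + I*sqrt(113) ≈ 1476.0 + 10.63*I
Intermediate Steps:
J(O, c) = 4*c + O*sqrt(5 + O) (J(O, c) = sqrt(5 + O)*O + 4*c = O*sqrt(5 + O) + 4*c = 4*c + O*sqrt(5 + O))
(-4 - 1*(-45))*J(r(o(-5, -5)), 9) + sqrt(-41 - 72) = (-4 - 1*(-45))*(4*9 - 5*sqrt(5 - 5)) + sqrt(-41 - 72) = (-4 + 45)*(36 - 5*sqrt(0)) + sqrt(-113) = 41*(36 - 5*0) + I*sqrt(113) = 41*(36 + 0) + I*sqrt(113) = 41*36 + I*sqrt(113) = 1476 + I*sqrt(113)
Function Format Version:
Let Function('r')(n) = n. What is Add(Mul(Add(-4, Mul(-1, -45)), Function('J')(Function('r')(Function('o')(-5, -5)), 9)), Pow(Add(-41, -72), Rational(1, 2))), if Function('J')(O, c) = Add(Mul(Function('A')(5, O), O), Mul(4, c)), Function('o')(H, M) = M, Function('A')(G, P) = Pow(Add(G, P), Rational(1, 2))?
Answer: Add(1476, Mul(I, Pow(113, Rational(1, 2)))) ≈ Add(1476.0, Mul(10.630, I))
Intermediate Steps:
Function('J')(O, c) = Add(Mul(4, c), Mul(O, Pow(Add(5, O), Rational(1, 2)))) (Function('J')(O, c) = Add(Mul(Pow(Add(5, O), Rational(1, 2)), O), Mul(4, c)) = Add(Mul(O, Pow(Add(5, O), Rational(1, 2))), Mul(4, c)) = Add(Mul(4, c), Mul(O, Pow(Add(5, O), Rational(1, 2)))))
Add(Mul(Add(-4, Mul(-1, -45)), Function('J')(Function('r')(Function('o')(-5, -5)), 9)), Pow(Add(-41, -72), Rational(1, 2))) = Add(Mul(Add(-4, Mul(-1, -45)), Add(Mul(4, 9), Mul(-5, Pow(Add(5, -5), Rational(1, 2))))), Pow(Add(-41, -72), Rational(1, 2))) = Add(Mul(Add(-4, 45), Add(36, Mul(-5, Pow(0, Rational(1, 2))))), Pow(-113, Rational(1, 2))) = Add(Mul(41, Add(36, Mul(-5, 0))), Mul(I, Pow(113, Rational(1, 2)))) = Add(Mul(41, Add(36, 0)), Mul(I, Pow(113, Rational(1, 2)))) = Add(Mul(41, 36), Mul(I, Pow(113, Rational(1, 2)))) = Add(1476, Mul(I, Pow(113, Rational(1, 2))))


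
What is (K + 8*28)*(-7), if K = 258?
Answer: -3374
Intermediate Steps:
(K + 8*28)*(-7) = (258 + 8*28)*(-7) = (258 + 224)*(-7) = 482*(-7) = -3374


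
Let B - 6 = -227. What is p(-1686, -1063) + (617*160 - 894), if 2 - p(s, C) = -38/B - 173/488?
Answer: 10550573833/107848 ≈ 97828.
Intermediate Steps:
B = -221 (B = 6 - 227 = -221)
p(s, C) = 235385/107848 (p(s, C) = 2 - (-38/(-221) - 173/488) = 2 - (-38*(-1/221) - 173*1/488) = 2 - (38/221 - 173/488) = 2 - 1*(-19689/107848) = 2 + 19689/107848 = 235385/107848)
p(-1686, -1063) + (617*160 - 894) = 235385/107848 + (617*160 - 894) = 235385/107848 + (98720 - 894) = 235385/107848 + 97826 = 10550573833/107848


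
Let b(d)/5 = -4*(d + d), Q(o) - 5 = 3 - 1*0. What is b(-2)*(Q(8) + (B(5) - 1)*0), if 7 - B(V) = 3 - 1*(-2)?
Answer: 640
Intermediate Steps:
B(V) = 2 (B(V) = 7 - (3 - 1*(-2)) = 7 - (3 + 2) = 7 - 1*5 = 7 - 5 = 2)
Q(o) = 8 (Q(o) = 5 + (3 - 1*0) = 5 + (3 + 0) = 5 + 3 = 8)
b(d) = -40*d (b(d) = 5*(-4*(d + d)) = 5*(-8*d) = -40*d)
b(-2)*(Q(8) + (B(5) - 1)*0) = (-40*(-2))*(8 + (2 - 1)*0) = 80*(8 + 1*0) = 80*(8 + 0) = 80*8 = 640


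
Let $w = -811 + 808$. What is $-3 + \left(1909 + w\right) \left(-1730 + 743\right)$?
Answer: $-1881225$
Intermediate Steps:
$w = -3$
$-3 + \left(1909 + w\right) \left(-1730 + 743\right) = -3 + \left(1909 - 3\right) \left(-1730 + 743\right) = -3 + 1906 \left(-987\right) = -3 - 1881222 = -1881225$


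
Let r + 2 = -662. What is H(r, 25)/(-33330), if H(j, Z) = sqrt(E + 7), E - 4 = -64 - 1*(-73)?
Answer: -sqrt(5)/16665 ≈ -0.00013418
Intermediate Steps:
E = 13 (E = 4 + (-64 - 1*(-73)) = 4 + (-64 + 73) = 4 + 9 = 13)
r = -664 (r = -2 - 662 = -664)
H(j, Z) = 2*sqrt(5) (H(j, Z) = sqrt(13 + 7) = sqrt(20) = 2*sqrt(5))
H(r, 25)/(-33330) = (2*sqrt(5))/(-33330) = (2*sqrt(5))*(-1/33330) = -sqrt(5)/16665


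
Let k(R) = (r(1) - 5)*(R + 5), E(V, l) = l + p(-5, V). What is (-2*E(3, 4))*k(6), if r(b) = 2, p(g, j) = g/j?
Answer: 154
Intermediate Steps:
E(V, l) = l - 5/V
k(R) = -15 - 3*R (k(R) = (2 - 5)*(R + 5) = -3*(5 + R) = -15 - 3*R)
(-2*E(3, 4))*k(6) = (-2*(4 - 5/3))*(-15 - 3*6) = (-2*(4 - 5*⅓))*(-15 - 18) = -2*(4 - 5/3)*(-33) = -2*7/3*(-33) = -14/3*(-33) = 154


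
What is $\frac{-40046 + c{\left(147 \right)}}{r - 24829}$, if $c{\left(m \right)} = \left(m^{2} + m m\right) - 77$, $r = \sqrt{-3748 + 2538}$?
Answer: $- \frac{76845755}{616480451} - \frac{34045 i \sqrt{10}}{616480451} \approx -0.12465 - 0.00017464 i$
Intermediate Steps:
$r = 11 i \sqrt{10}$ ($r = \sqrt{-1210} = 11 i \sqrt{10} \approx 34.785 i$)
$c{\left(m \right)} = -77 + 2 m^{2}$ ($c{\left(m \right)} = \left(m^{2} + m^{2}\right) - 77 = 2 m^{2} - 77 = -77 + 2 m^{2}$)
$\frac{-40046 + c{\left(147 \right)}}{r - 24829} = \frac{-40046 - \left(77 - 2 \cdot 147^{2}\right)}{11 i \sqrt{10} - 24829} = \frac{-40046 + \left(-77 + 2 \cdot 21609\right)}{-24829 + 11 i \sqrt{10}} = \frac{-40046 + \left(-77 + 43218\right)}{-24829 + 11 i \sqrt{10}} = \frac{-40046 + 43141}{-24829 + 11 i \sqrt{10}} = \frac{3095}{-24829 + 11 i \sqrt{10}}$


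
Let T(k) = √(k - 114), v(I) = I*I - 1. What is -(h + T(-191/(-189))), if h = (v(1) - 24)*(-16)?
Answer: -384 - I*√448455/63 ≈ -384.0 - 10.63*I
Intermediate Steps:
v(I) = -1 + I² (v(I) = I² - 1 = -1 + I²)
T(k) = √(-114 + k)
h = 384 (h = ((-1 + 1²) - 24)*(-16) = ((-1 + 1) - 24)*(-16) = (0 - 24)*(-16) = -24*(-16) = 384)
-(h + T(-191/(-189))) = -(384 + √(-114 - 191/(-189))) = -(384 + √(-114 - 191*(-1/189))) = -(384 + √(-114 + 191/189)) = -(384 + √(-21355/189)) = -(384 + I*√448455/63) = -384 - I*√448455/63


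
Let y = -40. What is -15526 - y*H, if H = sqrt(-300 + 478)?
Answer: -15526 + 40*sqrt(178) ≈ -14992.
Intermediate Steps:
H = sqrt(178) ≈ 13.342
-15526 - y*H = -15526 - (-40)*sqrt(178) = -15526 + 40*sqrt(178)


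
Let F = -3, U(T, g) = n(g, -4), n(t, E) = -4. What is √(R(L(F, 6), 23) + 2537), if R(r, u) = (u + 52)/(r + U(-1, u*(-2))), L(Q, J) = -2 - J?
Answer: √10123/2 ≈ 50.307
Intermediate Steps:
U(T, g) = -4
R(r, u) = (52 + u)/(-4 + r) (R(r, u) = (u + 52)/(r - 4) = (52 + u)/(-4 + r))
√(R(L(F, 6), 23) + 2537) = √((52 + 23)/(-4 + (-2 - 1*6)) + 2537) = √(75/(-4 + (-2 - 6)) + 2537) = √(75/(-4 - 8) + 2537) = √(75/(-12) + 2537) = √(-1/12*75 + 2537) = √(-25/4 + 2537) = √(10123/4) = √10123/2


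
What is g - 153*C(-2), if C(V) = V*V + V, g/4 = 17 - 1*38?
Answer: -390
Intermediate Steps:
g = -84 (g = 4*(17 - 1*38) = 4*(17 - 38) = 4*(-21) = -84)
C(V) = V + V**2 (C(V) = V**2 + V = V + V**2)
g - 153*C(-2) = -84 - (-306)*(1 - 2) = -84 - (-306)*(-1) = -84 - 153*2 = -84 - 306 = -390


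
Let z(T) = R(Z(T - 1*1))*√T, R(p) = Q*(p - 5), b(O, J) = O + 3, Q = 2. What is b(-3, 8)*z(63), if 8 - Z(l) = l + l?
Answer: 0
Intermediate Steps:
Z(l) = 8 - 2*l (Z(l) = 8 - (l + l) = 8 - 2*l)
b(O, J) = 3 + O
R(p) = -10 + 2*p (R(p) = 2*(p - 5) = 2*(-5 + p) = -10 + 2*p)
z(T) = √T*(10 - 4*T) (z(T) = (-10 + 2*(8 - 2*(T - 1*1)))*√T = (-10 + 2*(8 - 2*(T - 1)))*√T = (-10 + 2*(8 - 2*(-1 + T)))*√T = (-10 + 2*(8 + (2 - 2*T)))*√T = (-10 + 2*(10 - 2*T))*√T = (-10 + (20 - 4*T))*√T = (10 - 4*T)*√T = √T*(10 - 4*T))
b(-3, 8)*z(63) = (3 - 3)*(√63*(10 - 4*63)) = 0*((3*√7)*(10 - 252)) = 0*((3*√7)*(-242)) = 0*(-726*√7) = 0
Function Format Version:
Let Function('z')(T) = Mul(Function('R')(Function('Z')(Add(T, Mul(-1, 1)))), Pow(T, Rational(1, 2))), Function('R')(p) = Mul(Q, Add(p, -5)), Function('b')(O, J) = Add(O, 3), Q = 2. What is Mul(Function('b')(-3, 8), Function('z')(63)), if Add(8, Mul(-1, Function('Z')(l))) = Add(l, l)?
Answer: 0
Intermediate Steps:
Function('Z')(l) = Add(8, Mul(-2, l)) (Function('Z')(l) = Add(8, Mul(-1, Add(l, l))) = Add(8, Mul(-1, Mul(2, l))) = Add(8, Mul(-2, l)))
Function('b')(O, J) = Add(3, O)
Function('R')(p) = Add(-10, Mul(2, p)) (Function('R')(p) = Mul(2, Add(p, -5)) = Mul(2, Add(-5, p)) = Add(-10, Mul(2, p)))
Function('z')(T) = Mul(Pow(T, Rational(1, 2)), Add(10, Mul(-4, T))) (Function('z')(T) = Mul(Add(-10, Mul(2, Add(8, Mul(-2, Add(T, Mul(-1, 1)))))), Pow(T, Rational(1, 2))) = Mul(Add(-10, Mul(2, Add(8, Mul(-2, Add(T, -1))))), Pow(T, Rational(1, 2))) = Mul(Add(-10, Mul(2, Add(8, Mul(-2, Add(-1, T))))), Pow(T, Rational(1, 2))) = Mul(Add(-10, Mul(2, Add(8, Add(2, Mul(-2, T))))), Pow(T, Rational(1, 2))) = Mul(Add(-10, Mul(2, Add(10, Mul(-2, T)))), Pow(T, Rational(1, 2))) = Mul(Add(-10, Add(20, Mul(-4, T))), Pow(T, Rational(1, 2))) = Mul(Add(10, Mul(-4, T)), Pow(T, Rational(1, 2))) = Mul(Pow(T, Rational(1, 2)), Add(10, Mul(-4, T))))
Mul(Function('b')(-3, 8), Function('z')(63)) = Mul(Add(3, -3), Mul(Pow(63, Rational(1, 2)), Add(10, Mul(-4, 63)))) = Mul(0, Mul(Mul(3, Pow(7, Rational(1, 2))), Add(10, -252))) = Mul(0, Mul(Mul(3, Pow(7, Rational(1, 2))), -242)) = Mul(0, Mul(-726, Pow(7, Rational(1, 2)))) = 0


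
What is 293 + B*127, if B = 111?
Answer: 14390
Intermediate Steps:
293 + B*127 = 293 + 111*127 = 293 + 14097 = 14390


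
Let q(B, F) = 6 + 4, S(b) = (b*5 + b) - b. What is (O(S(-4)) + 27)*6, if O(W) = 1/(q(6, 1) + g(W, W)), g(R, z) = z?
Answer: 807/5 ≈ 161.40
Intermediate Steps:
S(b) = 5*b (S(b) = (5*b + b) - b = 6*b - b = 5*b)
q(B, F) = 10
O(W) = 1/(10 + W)
(O(S(-4)) + 27)*6 = (1/(10 + 5*(-4)) + 27)*6 = (1/(10 - 20) + 27)*6 = (1/(-10) + 27)*6 = (-⅒ + 27)*6 = (269/10)*6 = 807/5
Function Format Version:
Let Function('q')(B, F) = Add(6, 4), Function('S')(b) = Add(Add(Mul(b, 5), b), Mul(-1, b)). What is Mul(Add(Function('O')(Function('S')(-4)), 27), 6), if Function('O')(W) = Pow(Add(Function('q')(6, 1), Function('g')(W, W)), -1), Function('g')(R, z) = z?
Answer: Rational(807, 5) ≈ 161.40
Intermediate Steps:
Function('S')(b) = Mul(5, b) (Function('S')(b) = Add(Add(Mul(5, b), b), Mul(-1, b)) = Add(Mul(6, b), Mul(-1, b)) = Mul(5, b))
Function('q')(B, F) = 10
Function('O')(W) = Pow(Add(10, W), -1)
Mul(Add(Function('O')(Function('S')(-4)), 27), 6) = Mul(Add(Pow(Add(10, Mul(5, -4)), -1), 27), 6) = Mul(Add(Pow(Add(10, -20), -1), 27), 6) = Mul(Add(Pow(-10, -1), 27), 6) = Mul(Add(Rational(-1, 10), 27), 6) = Mul(Rational(269, 10), 6) = Rational(807, 5)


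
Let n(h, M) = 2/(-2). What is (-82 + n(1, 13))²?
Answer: 6889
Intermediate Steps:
n(h, M) = -1 (n(h, M) = 2*(-½) = -1)
(-82 + n(1, 13))² = (-82 - 1)² = (-83)² = 6889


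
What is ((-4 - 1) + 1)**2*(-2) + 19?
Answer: -13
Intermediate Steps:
((-4 - 1) + 1)**2*(-2) + 19 = (-5 + 1)**2*(-2) + 19 = (-4)**2*(-2) + 19 = 16*(-2) + 19 = -32 + 19 = -13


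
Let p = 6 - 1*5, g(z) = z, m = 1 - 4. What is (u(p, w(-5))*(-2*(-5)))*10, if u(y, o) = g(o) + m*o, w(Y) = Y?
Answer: 1000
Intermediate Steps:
m = -3
p = 1 (p = 6 - 5 = 1)
u(y, o) = -2*o (u(y, o) = o - 3*o = -2*o)
(u(p, w(-5))*(-2*(-5)))*10 = ((-2*(-5))*(-2*(-5)))*10 = (10*10)*10 = 100*10 = 1000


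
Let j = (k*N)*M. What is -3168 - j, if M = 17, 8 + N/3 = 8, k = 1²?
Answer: -3168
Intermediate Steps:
k = 1
N = 0 (N = -24 + 3*8 = -24 + 24 = 0)
j = 0 (j = (1*0)*17 = 0*17 = 0)
-3168 - j = -3168 - 1*0 = -3168 + 0 = -3168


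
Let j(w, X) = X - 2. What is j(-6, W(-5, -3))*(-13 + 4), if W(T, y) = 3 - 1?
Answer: 0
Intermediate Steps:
W(T, y) = 2
j(w, X) = -2 + X
j(-6, W(-5, -3))*(-13 + 4) = (-2 + 2)*(-13 + 4) = 0*(-9) = 0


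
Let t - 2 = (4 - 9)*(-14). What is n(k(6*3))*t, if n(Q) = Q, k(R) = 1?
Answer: 72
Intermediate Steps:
t = 72 (t = 2 + (4 - 9)*(-14) = 2 - 5*(-14) = 2 + 70 = 72)
n(k(6*3))*t = 1*72 = 72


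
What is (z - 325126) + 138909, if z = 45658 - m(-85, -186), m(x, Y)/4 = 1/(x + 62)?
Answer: -3232853/23 ≈ -1.4056e+5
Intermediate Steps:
m(x, Y) = 4/(62 + x) (m(x, Y) = 4/(x + 62) = 4/(62 + x))
z = 1050138/23 (z = 45658 - 4/(62 - 85) = 45658 - 4/(-23) = 45658 - 4*(-1)/23 = 45658 - 1*(-4/23) = 45658 + 4/23 = 1050138/23 ≈ 45658.)
(z - 325126) + 138909 = (1050138/23 - 325126) + 138909 = -6427760/23 + 138909 = -3232853/23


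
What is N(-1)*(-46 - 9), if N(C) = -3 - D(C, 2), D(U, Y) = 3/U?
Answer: 0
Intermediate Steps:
N(C) = -3 - 3/C
N(-1)*(-46 - 9) = (-3 - 3/(-1))*(-46 - 9) = (-3 - 3*(-1))*(-55) = (-3 + 3)*(-55) = 0*(-55) = 0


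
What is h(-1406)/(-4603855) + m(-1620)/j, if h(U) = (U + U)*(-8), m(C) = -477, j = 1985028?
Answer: -15617076241/3046260360980 ≈ -0.0051266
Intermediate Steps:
h(U) = -16*U (h(U) = (2*U)*(-8) = -16*U)
h(-1406)/(-4603855) + m(-1620)/j = -16*(-1406)/(-4603855) - 477/1985028 = 22496*(-1/4603855) - 477*1/1985028 = -22496/4603855 - 159/661676 = -15617076241/3046260360980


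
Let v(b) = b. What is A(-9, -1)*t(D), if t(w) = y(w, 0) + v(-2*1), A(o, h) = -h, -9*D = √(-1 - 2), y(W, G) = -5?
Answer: -7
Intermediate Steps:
D = -I*√3/9 (D = -√(-1 - 2)/9 = -I*√3/9 ≈ -0.19245*I)
t(w) = -7 (t(w) = -5 - 2*1 = -5 - 2 = -7)
A(-9, -1)*t(D) = -1*(-1)*(-7) = 1*(-7) = -7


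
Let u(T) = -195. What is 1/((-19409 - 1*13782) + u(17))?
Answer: -1/33386 ≈ -2.9953e-5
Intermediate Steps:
1/((-19409 - 1*13782) + u(17)) = 1/((-19409 - 1*13782) - 195) = 1/((-19409 - 13782) - 195) = 1/(-33191 - 195) = 1/(-33386) = -1/33386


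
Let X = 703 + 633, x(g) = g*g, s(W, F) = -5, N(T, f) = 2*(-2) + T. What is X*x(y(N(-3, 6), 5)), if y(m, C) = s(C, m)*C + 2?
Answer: 706744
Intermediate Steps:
N(T, f) = -4 + T
y(m, C) = 2 - 5*C (y(m, C) = -5*C + 2 = 2 - 5*C)
x(g) = g²
X = 1336
X*x(y(N(-3, 6), 5)) = 1336*(2 - 5*5)² = 1336*(2 - 25)² = 1336*(-23)² = 1336*529 = 706744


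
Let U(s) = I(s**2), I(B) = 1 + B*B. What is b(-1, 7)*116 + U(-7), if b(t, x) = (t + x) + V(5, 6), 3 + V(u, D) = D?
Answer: 3446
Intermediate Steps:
V(u, D) = -3 + D
I(B) = 1 + B**2
b(t, x) = 3 + t + x (b(t, x) = (t + x) + (-3 + 6) = (t + x) + 3 = 3 + t + x)
U(s) = 1 + s**4 (U(s) = 1 + (s**2)**2 = 1 + s**4)
b(-1, 7)*116 + U(-7) = (3 - 1 + 7)*116 + (1 + (-7)**4) = 9*116 + (1 + 2401) = 1044 + 2402 = 3446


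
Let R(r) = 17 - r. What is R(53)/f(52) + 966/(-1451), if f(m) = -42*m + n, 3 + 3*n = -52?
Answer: -6225654/9586757 ≈ -0.64940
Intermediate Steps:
n = -55/3 (n = -1 + (1/3)*(-52) = -1 - 52/3 = -55/3 ≈ -18.333)
f(m) = -55/3 - 42*m (f(m) = -42*m - 55/3 = -55/3 - 42*m)
R(53)/f(52) + 966/(-1451) = (17 - 1*53)/(-55/3 - 42*52) + 966/(-1451) = (17 - 53)/(-55/3 - 2184) + 966*(-1/1451) = -36/(-6607/3) - 966/1451 = -36*(-3/6607) - 966/1451 = 108/6607 - 966/1451 = -6225654/9586757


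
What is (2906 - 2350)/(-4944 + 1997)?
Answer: -556/2947 ≈ -0.18867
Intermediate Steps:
(2906 - 2350)/(-4944 + 1997) = 556/(-2947) = 556*(-1/2947) = -556/2947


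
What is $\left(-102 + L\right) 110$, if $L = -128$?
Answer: $-25300$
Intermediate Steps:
$\left(-102 + L\right) 110 = \left(-102 - 128\right) 110 = \left(-230\right) 110 = -25300$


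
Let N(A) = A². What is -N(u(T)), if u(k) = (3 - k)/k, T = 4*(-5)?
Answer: -529/400 ≈ -1.3225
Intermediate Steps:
T = -20
u(k) = (3 - k)/k
-N(u(T)) = -((3 - 1*(-20))/(-20))² = -(-(3 + 20)/20)² = -(-1/20*23)² = -(-23/20)² = -1*529/400 = -529/400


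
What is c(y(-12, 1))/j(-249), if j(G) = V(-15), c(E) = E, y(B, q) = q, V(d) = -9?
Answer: -1/9 ≈ -0.11111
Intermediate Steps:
j(G) = -9
c(y(-12, 1))/j(-249) = 1/(-9) = 1*(-1/9) = -1/9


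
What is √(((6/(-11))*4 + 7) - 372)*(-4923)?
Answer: -4923*I*√44429/11 ≈ -94335.0*I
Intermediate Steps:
√(((6/(-11))*4 + 7) - 372)*(-4923) = √(((6*(-1/11))*4 + 7) - 372)*(-4923) = √((-6/11*4 + 7) - 372)*(-4923) = √((-24/11 + 7) - 372)*(-4923) = √(53/11 - 372)*(-4923) = √(-4039/11)*(-4923) = (I*√44429/11)*(-4923) = -4923*I*√44429/11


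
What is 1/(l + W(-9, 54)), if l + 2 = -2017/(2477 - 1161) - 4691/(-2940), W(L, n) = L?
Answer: -34545/377822 ≈ -0.091432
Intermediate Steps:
l = -66917/34545 (l = -2 + (-2017/(2477 - 1161) - 4691/(-2940)) = -2 + (-2017/1316 - 4691*(-1/2940)) = -2 + (-2017*1/1316 + 4691/2940) = -2 + (-2017/1316 + 4691/2940) = -2 + 2173/34545 = -66917/34545 ≈ -1.9371)
1/(l + W(-9, 54)) = 1/(-66917/34545 - 9) = 1/(-377822/34545) = -34545/377822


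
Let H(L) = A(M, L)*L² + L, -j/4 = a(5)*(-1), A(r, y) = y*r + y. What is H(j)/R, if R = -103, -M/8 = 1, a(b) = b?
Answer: 55980/103 ≈ 543.50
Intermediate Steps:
M = -8 (M = -8*1 = -8)
A(r, y) = y + r*y (A(r, y) = r*y + y = y + r*y)
j = 20 (j = -20*(-1) = -4*(-5) = 20)
H(L) = L - 7*L³ (H(L) = (L*(1 - 8))*L² + L = (L*(-7))*L² + L = (-7*L)*L² + L = -7*L³ + L = L - 7*L³)
H(j)/R = (20 - 7*20³)/(-103) = (20 - 7*8000)*(-1/103) = (20 - 56000)*(-1/103) = -55980*(-1/103) = 55980/103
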